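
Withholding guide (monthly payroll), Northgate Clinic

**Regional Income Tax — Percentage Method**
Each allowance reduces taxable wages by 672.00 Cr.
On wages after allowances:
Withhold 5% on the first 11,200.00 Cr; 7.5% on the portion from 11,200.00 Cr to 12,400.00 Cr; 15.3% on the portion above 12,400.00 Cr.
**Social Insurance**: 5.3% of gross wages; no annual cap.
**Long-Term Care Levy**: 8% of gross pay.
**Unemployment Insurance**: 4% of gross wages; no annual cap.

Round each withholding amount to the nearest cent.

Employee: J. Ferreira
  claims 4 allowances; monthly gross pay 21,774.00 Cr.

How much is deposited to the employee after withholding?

Regional Income Tax: taxable = 21,774.00 Cr − 4×672.00 Cr = 19,086.00 Cr
  650.00 Cr + 15.3% × (19,086.00 Cr − 12,400.00 Cr) = 650.00 Cr + 15.3% × 6,686.00 Cr = 1,672.96 Cr
Social Insurance: 5.3% × 21,774.00 Cr = 1,154.02 Cr
Long-Term Care Levy: 8% × 21,774.00 Cr = 1,741.92 Cr
Unemployment Insurance: 4% × 21,774.00 Cr = 870.96 Cr
Total withheld: 1,672.96 Cr + 1,154.02 Cr + 1,741.92 Cr + 870.96 Cr = 5,439.86 Cr
Net pay: 21,774.00 Cr − 5,439.86 Cr = 16,334.14 Cr

16,334.14 Cr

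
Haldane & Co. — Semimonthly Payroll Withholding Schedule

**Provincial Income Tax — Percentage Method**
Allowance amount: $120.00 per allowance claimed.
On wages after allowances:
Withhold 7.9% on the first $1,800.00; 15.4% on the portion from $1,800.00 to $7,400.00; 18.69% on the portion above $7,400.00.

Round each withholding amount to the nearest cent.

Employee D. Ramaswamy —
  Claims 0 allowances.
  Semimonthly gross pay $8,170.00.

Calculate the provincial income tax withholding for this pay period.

Provincial Income Tax: taxable = $8,170.00
  $1,004.60 + 18.69% × ($8,170.00 − $7,400.00) = $1,004.60 + 18.69% × $770.00 = $1,148.51

$1,148.51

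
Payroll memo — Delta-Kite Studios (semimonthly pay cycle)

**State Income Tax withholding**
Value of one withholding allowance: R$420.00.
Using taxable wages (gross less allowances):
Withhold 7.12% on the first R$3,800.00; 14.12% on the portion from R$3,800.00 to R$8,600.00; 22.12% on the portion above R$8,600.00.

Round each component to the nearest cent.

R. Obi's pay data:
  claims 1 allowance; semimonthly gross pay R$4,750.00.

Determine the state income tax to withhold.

R$345.40

State Income Tax: taxable = R$4,750.00 − 1×R$420.00 = R$4,330.00
  R$270.56 + 14.12% × (R$4,330.00 − R$3,800.00) = R$270.56 + 14.12% × R$530.00 = R$345.40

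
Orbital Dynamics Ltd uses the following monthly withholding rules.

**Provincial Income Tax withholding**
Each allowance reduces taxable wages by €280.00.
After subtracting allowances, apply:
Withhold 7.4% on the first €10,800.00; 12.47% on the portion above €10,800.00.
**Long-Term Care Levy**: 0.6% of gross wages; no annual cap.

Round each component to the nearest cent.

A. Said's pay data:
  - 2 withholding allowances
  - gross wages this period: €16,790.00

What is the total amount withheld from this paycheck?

Provincial Income Tax: taxable = €16,790.00 − 2×€280.00 = €16,230.00
  €799.20 + 12.47% × (€16,230.00 − €10,800.00) = €799.20 + 12.47% × €5,430.00 = €1,476.32
Long-Term Care Levy: 0.6% × €16,790.00 = €100.74
Total: €1,476.32 + €100.74 = €1,577.06

€1,577.06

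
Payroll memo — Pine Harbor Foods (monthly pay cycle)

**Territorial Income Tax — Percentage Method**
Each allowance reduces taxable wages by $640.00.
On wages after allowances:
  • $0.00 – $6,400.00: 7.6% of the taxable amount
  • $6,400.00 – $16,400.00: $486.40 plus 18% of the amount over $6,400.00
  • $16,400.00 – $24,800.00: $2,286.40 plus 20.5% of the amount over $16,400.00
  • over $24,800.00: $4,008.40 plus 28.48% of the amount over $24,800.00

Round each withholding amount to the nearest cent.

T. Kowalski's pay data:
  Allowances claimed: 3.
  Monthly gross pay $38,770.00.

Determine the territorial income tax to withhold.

Territorial Income Tax: taxable = $38,770.00 − 3×$640.00 = $36,850.00
  $4,008.40 + 28.48% × ($36,850.00 − $24,800.00) = $4,008.40 + 28.48% × $12,050.00 = $7,440.24

$7,440.24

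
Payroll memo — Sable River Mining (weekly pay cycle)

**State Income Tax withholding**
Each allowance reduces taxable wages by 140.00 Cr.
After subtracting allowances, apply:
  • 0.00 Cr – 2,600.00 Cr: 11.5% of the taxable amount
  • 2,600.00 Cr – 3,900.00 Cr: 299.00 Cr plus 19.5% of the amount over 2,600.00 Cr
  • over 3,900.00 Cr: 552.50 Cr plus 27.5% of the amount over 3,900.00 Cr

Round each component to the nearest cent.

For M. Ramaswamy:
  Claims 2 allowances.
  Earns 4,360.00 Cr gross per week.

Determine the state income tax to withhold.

602.00 Cr

State Income Tax: taxable = 4,360.00 Cr − 2×140.00 Cr = 4,080.00 Cr
  552.50 Cr + 27.5% × (4,080.00 Cr − 3,900.00 Cr) = 552.50 Cr + 27.5% × 180.00 Cr = 602.00 Cr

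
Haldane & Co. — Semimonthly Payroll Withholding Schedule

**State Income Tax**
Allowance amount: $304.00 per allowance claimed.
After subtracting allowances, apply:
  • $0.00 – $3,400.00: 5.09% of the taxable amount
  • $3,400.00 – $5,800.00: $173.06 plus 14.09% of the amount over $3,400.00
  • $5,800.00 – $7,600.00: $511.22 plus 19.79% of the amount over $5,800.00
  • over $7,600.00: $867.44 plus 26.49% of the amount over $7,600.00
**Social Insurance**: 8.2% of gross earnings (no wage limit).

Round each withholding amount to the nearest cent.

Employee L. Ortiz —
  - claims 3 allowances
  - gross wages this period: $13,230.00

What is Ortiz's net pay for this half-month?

State Income Tax: taxable = $13,230.00 − 3×$304.00 = $12,318.00
  $867.44 + 26.49% × ($12,318.00 − $7,600.00) = $867.44 + 26.49% × $4,718.00 = $2,117.24
Social Insurance: 8.2% × $13,230.00 = $1,084.86
Total withheld: $2,117.24 + $1,084.86 = $3,202.10
Net pay: $13,230.00 − $3,202.10 = $10,027.90

$10,027.90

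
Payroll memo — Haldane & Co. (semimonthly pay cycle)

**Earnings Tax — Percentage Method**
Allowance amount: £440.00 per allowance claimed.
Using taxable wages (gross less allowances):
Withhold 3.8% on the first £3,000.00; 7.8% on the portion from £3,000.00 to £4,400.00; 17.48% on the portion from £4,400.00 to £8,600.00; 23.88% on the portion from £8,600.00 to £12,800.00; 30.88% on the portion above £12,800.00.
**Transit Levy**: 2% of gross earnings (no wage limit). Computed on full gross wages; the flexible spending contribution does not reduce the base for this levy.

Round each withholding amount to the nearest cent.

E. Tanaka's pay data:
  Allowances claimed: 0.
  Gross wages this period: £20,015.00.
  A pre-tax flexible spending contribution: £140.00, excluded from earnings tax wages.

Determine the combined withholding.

Earnings Tax: taxable = £20,015.00 − £140.00 = £19,875.00
  £1,960.32 + 30.88% × (£19,875.00 − £12,800.00) = £1,960.32 + 30.88% × £7,075.00 = £4,145.08
Transit Levy: 2% × £20,015.00 = £400.30
Total: £4,145.08 + £400.30 = £4,545.38

£4,545.38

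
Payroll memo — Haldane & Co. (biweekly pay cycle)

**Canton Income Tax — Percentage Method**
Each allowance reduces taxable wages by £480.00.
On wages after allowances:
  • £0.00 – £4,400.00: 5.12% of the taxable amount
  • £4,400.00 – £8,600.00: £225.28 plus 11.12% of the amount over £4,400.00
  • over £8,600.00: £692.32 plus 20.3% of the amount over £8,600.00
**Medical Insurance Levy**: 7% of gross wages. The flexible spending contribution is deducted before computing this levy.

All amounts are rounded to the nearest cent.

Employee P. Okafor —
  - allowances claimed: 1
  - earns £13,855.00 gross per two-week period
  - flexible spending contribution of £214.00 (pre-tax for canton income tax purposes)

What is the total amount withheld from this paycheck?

Canton Income Tax: taxable = £13,855.00 − £214.00 − 1×£480.00 = £13,161.00
  £692.32 + 20.3% × (£13,161.00 − £8,600.00) = £692.32 + 20.3% × £4,561.00 = £1,618.20
Medical Insurance Levy: 7% × £13,641.00 = £954.87
Total: £1,618.20 + £954.87 = £2,573.07

£2,573.07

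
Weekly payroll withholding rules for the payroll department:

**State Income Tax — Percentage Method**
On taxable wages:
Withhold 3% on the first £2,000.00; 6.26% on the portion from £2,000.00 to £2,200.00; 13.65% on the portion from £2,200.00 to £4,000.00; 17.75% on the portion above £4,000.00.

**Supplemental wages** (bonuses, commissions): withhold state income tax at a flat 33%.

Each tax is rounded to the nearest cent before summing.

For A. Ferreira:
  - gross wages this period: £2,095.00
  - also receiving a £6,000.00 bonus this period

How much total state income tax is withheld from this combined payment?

£2,045.95

State Income Tax: taxable = £2,095.00
  £60.00 + 6.26% × (£2,095.00 − £2,000.00) = £60.00 + 6.26% × £95.00 = £65.95
Supplemental (33% flat on bonus): 33% × £6,000.00 = £1,980.00
Total state income tax: £65.95 + £1,980.00 = £2,045.95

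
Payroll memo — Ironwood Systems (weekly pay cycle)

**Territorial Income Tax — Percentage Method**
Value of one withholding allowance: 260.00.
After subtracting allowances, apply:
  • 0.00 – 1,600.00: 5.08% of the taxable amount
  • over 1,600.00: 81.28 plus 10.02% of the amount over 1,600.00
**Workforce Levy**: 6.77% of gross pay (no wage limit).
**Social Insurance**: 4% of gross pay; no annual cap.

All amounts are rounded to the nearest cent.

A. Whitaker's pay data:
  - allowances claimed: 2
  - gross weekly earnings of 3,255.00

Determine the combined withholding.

545.57

Territorial Income Tax: taxable = 3,255.00 − 2×260.00 = 2,735.00
  81.28 + 10.02% × (2,735.00 − 1,600.00) = 81.28 + 10.02% × 1,135.00 = 195.01
Workforce Levy: 6.77% × 3,255.00 = 220.36
Social Insurance: 4% × 3,255.00 = 130.20
Total: 195.01 + 220.36 + 130.20 = 545.57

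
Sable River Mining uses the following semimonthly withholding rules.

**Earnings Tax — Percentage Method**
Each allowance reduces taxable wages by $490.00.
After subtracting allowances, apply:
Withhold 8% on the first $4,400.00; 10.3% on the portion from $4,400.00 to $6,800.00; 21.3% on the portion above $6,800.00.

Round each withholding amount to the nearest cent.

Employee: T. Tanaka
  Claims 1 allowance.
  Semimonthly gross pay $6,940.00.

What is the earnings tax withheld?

Earnings Tax: taxable = $6,940.00 − 1×$490.00 = $6,450.00
  $352.00 + 10.3% × ($6,450.00 − $4,400.00) = $352.00 + 10.3% × $2,050.00 = $563.15

$563.15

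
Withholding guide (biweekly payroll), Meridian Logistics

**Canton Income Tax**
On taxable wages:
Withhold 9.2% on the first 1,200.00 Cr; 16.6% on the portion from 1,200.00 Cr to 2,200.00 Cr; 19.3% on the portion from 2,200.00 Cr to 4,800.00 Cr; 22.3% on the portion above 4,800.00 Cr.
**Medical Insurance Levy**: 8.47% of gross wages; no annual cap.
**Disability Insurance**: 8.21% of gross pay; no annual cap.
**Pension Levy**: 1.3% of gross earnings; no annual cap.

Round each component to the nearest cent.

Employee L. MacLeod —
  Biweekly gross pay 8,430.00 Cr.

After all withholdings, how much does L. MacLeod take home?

Canton Income Tax: taxable = 8,430.00 Cr
  778.20 Cr + 22.3% × (8,430.00 Cr − 4,800.00 Cr) = 778.20 Cr + 22.3% × 3,630.00 Cr = 1,587.69 Cr
Medical Insurance Levy: 8.47% × 8,430.00 Cr = 714.02 Cr
Disability Insurance: 8.21% × 8,430.00 Cr = 692.10 Cr
Pension Levy: 1.3% × 8,430.00 Cr = 109.59 Cr
Total withheld: 1,587.69 Cr + 714.02 Cr + 692.10 Cr + 109.59 Cr = 3,103.40 Cr
Net pay: 8,430.00 Cr − 3,103.40 Cr = 5,326.60 Cr

5,326.60 Cr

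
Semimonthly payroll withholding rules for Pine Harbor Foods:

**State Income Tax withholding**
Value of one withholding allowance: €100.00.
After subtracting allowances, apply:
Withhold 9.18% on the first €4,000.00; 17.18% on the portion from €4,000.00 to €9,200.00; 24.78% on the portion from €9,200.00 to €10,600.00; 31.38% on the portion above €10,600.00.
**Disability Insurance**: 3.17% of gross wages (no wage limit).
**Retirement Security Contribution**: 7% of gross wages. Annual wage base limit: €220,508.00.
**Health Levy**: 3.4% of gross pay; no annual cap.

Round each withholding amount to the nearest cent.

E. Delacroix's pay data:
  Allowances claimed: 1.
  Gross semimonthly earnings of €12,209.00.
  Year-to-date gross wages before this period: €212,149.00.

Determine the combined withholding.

State Income Tax: taxable = €12,209.00 − 1×€100.00 = €12,109.00
  €1,607.48 + 31.38% × (€12,109.00 − €10,600.00) = €1,607.48 + 31.38% × €1,509.00 = €2,081.00
Disability Insurance: 3.17% × €12,209.00 = €387.03
Retirement Security Contribution: cap €220,508.00 − YTD €212,149.00 = €8,359.00 subject; 7% × €8,359.00 = €585.13
Health Levy: 3.4% × €12,209.00 = €415.11
Total: €2,081.00 + €387.03 + €585.13 + €415.11 = €3,468.27

€3,468.27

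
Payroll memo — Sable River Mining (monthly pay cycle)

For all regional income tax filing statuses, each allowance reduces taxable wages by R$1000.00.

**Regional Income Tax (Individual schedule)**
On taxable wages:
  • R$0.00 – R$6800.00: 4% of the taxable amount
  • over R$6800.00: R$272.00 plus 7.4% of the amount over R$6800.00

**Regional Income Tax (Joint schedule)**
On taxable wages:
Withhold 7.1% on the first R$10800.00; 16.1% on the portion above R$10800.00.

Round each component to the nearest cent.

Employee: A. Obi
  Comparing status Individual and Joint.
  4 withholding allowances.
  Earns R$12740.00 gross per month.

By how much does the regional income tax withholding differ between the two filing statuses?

Regional Income Tax (Individual): taxable = R$12740.00 − 4×R$1000.00 = R$8740.00
  R$272.00 + 7.4% × (R$8740.00 − R$6800.00) = R$272.00 + 7.4% × R$1940.00 = R$415.56
Regional Income Tax (Joint): taxable = R$12740.00 − 4×R$1000.00 = R$8740.00
  7.1% × R$8740.00 = R$620.54
Difference: |R$415.56 − R$620.54| = R$204.98 (higher under Joint)

R$204.98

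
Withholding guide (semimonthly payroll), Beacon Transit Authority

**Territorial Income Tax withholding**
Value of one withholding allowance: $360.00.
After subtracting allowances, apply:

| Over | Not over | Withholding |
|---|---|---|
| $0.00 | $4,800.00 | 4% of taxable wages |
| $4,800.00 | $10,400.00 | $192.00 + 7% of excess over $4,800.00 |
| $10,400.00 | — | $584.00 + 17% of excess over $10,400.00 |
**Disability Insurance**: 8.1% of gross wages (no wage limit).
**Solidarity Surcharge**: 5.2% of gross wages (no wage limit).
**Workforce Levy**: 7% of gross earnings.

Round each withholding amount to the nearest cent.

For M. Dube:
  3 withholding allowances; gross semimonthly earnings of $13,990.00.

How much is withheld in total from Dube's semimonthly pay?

Territorial Income Tax: taxable = $13,990.00 − 3×$360.00 = $12,910.00
  $584.00 + 17% × ($12,910.00 − $10,400.00) = $584.00 + 17% × $2,510.00 = $1,010.70
Disability Insurance: 8.1% × $13,990.00 = $1,133.19
Solidarity Surcharge: 5.2% × $13,990.00 = $727.48
Workforce Levy: 7% × $13,990.00 = $979.30
Total: $1,010.70 + $1,133.19 + $727.48 + $979.30 = $3,850.67

$3,850.67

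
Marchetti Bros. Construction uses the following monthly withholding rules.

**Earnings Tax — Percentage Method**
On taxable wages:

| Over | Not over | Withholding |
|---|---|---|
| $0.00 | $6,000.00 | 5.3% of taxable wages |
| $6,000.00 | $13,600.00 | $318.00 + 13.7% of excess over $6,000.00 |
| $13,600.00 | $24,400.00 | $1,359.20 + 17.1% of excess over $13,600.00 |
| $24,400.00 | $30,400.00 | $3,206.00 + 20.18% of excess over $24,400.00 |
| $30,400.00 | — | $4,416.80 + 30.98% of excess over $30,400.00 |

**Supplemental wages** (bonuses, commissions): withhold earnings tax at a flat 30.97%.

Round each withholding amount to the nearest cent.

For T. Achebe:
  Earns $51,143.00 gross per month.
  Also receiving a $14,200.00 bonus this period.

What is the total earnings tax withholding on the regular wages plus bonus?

Earnings Tax: taxable = $51,143.00
  $4,416.80 + 30.98% × ($51,143.00 − $30,400.00) = $4,416.80 + 30.98% × $20,743.00 = $10,842.98
Supplemental (30.97% flat on bonus): 30.97% × $14,200.00 = $4,397.74
Total earnings tax: $10,842.98 + $4,397.74 = $15,240.72

$15,240.72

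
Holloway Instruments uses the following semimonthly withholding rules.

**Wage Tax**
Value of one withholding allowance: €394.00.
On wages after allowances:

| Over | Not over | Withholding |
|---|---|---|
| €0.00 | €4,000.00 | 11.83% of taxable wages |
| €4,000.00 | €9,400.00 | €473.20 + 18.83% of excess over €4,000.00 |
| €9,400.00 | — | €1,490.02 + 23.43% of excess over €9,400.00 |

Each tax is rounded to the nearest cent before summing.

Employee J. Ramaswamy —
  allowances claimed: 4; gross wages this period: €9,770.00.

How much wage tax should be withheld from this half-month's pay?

Wage Tax: taxable = €9,770.00 − 4×€394.00 = €8,194.00
  €473.20 + 18.83% × (€8,194.00 − €4,000.00) = €473.20 + 18.83% × €4,194.00 = €1,262.93

€1,262.93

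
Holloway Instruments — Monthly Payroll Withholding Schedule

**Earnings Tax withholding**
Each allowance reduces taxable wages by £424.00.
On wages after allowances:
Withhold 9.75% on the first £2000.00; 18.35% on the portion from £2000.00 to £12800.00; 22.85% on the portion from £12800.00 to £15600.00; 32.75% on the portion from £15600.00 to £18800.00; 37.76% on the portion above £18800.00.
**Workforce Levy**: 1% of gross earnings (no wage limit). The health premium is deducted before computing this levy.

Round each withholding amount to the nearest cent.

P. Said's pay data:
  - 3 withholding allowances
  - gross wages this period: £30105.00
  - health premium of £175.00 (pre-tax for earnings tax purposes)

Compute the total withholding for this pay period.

£7886.28

Earnings Tax: taxable = £30105.00 − £175.00 − 3×£424.00 = £28658.00
  £3864.60 + 37.76% × (£28658.00 − £18800.00) = £3864.60 + 37.76% × £9858.00 = £7586.98
Workforce Levy: 1% × £29930.00 = £299.30
Total: £7586.98 + £299.30 = £7886.28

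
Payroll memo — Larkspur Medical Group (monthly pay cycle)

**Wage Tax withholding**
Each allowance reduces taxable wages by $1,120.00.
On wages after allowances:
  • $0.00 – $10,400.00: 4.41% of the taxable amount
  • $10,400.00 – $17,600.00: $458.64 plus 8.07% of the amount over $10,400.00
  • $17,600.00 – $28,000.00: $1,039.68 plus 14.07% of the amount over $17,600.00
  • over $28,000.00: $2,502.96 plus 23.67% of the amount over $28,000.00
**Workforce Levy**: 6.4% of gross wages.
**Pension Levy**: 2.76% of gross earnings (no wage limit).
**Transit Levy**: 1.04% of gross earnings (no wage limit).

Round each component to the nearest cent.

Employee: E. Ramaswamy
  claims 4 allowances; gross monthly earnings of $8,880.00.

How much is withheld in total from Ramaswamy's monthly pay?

$1,099.80

Wage Tax: taxable = $8,880.00 − 4×$1,120.00 = $4,400.00
  4.41% × $4,400.00 = $194.04
Workforce Levy: 6.4% × $8,880.00 = $568.32
Pension Levy: 2.76% × $8,880.00 = $245.09
Transit Levy: 1.04% × $8,880.00 = $92.35
Total: $194.04 + $568.32 + $245.09 + $92.35 = $1,099.80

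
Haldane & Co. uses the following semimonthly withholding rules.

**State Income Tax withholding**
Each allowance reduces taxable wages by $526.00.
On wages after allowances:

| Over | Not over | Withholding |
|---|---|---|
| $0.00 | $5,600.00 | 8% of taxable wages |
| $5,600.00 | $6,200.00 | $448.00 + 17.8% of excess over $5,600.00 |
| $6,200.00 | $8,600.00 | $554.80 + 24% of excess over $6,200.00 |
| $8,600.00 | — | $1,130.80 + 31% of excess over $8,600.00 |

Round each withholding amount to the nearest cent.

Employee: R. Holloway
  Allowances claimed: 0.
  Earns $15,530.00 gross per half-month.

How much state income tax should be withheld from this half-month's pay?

$3,279.10

State Income Tax: taxable = $15,530.00
  $1,130.80 + 31% × ($15,530.00 − $8,600.00) = $1,130.80 + 31% × $6,930.00 = $3,279.10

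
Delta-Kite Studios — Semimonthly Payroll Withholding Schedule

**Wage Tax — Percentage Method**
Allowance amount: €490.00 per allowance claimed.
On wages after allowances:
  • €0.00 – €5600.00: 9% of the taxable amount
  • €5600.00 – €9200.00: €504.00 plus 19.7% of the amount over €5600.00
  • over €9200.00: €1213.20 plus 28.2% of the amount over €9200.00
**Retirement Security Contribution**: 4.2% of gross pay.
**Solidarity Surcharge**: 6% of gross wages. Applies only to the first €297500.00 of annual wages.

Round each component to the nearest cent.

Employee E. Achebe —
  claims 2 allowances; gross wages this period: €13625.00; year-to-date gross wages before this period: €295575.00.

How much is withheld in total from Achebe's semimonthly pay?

Wage Tax: taxable = €13625.00 − 2×€490.00 = €12645.00
  €1213.20 + 28.2% × (€12645.00 − €9200.00) = €1213.20 + 28.2% × €3445.00 = €2184.69
Retirement Security Contribution: 4.2% × €13625.00 = €572.25
Solidarity Surcharge: cap €297500.00 − YTD €295575.00 = €1925.00 subject; 6% × €1925.00 = €115.50
Total: €2184.69 + €572.25 + €115.50 = €2872.44

€2872.44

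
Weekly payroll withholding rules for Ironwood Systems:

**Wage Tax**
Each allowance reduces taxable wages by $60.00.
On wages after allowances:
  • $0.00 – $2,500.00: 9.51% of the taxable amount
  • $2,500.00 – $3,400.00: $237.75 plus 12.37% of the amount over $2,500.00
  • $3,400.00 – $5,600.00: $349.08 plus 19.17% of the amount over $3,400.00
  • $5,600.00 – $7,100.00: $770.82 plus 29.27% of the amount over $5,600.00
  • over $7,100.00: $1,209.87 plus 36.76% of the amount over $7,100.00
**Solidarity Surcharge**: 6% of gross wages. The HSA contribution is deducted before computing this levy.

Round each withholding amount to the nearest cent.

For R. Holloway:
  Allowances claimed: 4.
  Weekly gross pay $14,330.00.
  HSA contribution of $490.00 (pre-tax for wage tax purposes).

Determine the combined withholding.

Wage Tax: taxable = $14,330.00 − $490.00 − 4×$60.00 = $13,600.00
  $1,209.87 + 36.76% × ($13,600.00 − $7,100.00) = $1,209.87 + 36.76% × $6,500.00 = $3,599.27
Solidarity Surcharge: 6% × $13,840.00 = $830.40
Total: $3,599.27 + $830.40 = $4,429.67

$4,429.67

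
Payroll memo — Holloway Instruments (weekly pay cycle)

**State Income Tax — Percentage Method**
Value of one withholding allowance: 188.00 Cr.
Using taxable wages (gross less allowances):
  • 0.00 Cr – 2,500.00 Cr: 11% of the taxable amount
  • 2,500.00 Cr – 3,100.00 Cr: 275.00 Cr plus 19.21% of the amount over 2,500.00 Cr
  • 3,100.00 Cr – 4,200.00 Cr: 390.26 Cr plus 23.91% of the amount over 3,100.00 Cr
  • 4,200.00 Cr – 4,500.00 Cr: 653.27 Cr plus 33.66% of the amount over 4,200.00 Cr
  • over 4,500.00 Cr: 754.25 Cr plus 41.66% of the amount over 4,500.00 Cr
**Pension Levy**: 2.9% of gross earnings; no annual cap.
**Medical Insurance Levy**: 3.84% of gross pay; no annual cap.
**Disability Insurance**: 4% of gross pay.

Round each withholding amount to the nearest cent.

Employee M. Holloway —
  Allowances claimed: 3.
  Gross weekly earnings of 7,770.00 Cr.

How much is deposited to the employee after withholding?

5,053.93 Cr

State Income Tax: taxable = 7,770.00 Cr − 3×188.00 Cr = 7,206.00 Cr
  754.25 Cr + 41.66% × (7,206.00 Cr − 4,500.00 Cr) = 754.25 Cr + 41.66% × 2,706.00 Cr = 1,881.57 Cr
Pension Levy: 2.9% × 7,770.00 Cr = 225.33 Cr
Medical Insurance Levy: 3.84% × 7,770.00 Cr = 298.37 Cr
Disability Insurance: 4% × 7,770.00 Cr = 310.80 Cr
Total withheld: 1,881.57 Cr + 225.33 Cr + 298.37 Cr + 310.80 Cr = 2,716.07 Cr
Net pay: 7,770.00 Cr − 2,716.07 Cr = 5,053.93 Cr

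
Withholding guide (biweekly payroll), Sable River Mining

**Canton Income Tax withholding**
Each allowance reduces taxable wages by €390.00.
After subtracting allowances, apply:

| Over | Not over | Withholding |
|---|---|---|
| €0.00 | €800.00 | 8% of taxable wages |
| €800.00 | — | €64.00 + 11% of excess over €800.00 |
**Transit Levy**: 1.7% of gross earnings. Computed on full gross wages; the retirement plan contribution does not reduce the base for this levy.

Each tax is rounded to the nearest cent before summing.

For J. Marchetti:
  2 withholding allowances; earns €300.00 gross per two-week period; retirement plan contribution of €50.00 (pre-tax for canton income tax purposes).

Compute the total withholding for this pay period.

Canton Income Tax: taxable = €300.00 − €50.00 − 2×€390.00 = €-530.00
  Taxable ≤ 0 → €0.00
Transit Levy: 1.7% × €300.00 = €5.10
Total: €0.00 + €5.10 = €5.10

€5.10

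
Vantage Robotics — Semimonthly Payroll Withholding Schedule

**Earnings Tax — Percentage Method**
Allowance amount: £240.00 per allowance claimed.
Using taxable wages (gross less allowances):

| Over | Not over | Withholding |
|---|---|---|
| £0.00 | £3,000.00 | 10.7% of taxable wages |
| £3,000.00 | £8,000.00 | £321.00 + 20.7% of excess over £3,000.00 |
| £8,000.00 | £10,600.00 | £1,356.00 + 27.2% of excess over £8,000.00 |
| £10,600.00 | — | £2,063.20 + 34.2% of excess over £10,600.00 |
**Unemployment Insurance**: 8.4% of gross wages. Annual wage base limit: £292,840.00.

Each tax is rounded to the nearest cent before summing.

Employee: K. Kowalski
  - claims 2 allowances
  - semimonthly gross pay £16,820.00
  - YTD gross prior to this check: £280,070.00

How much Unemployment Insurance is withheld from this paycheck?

£1,072.68

Unemployment Insurance: cap £292,840.00 − YTD £280,070.00 = £12,770.00 subject; 8.4% × £12,770.00 = £1,072.68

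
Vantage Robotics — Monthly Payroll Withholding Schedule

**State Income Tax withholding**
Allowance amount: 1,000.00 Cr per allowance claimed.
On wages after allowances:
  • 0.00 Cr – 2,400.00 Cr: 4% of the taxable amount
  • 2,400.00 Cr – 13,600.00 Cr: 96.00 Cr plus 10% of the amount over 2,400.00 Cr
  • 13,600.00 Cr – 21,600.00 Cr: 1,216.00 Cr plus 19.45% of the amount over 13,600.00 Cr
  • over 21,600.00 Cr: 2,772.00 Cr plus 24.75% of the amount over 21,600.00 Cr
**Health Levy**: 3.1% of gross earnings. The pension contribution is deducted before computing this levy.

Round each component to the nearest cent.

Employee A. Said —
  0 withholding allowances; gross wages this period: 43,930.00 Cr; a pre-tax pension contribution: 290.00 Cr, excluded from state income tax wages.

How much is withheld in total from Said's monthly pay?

9,579.74 Cr

State Income Tax: taxable = 43,930.00 Cr − 290.00 Cr = 43,640.00 Cr
  2,772.00 Cr + 24.75% × (43,640.00 Cr − 21,600.00 Cr) = 2,772.00 Cr + 24.75% × 22,040.00 Cr = 8,226.90 Cr
Health Levy: 3.1% × 43,640.00 Cr = 1,352.84 Cr
Total: 8,226.90 Cr + 1,352.84 Cr = 9,579.74 Cr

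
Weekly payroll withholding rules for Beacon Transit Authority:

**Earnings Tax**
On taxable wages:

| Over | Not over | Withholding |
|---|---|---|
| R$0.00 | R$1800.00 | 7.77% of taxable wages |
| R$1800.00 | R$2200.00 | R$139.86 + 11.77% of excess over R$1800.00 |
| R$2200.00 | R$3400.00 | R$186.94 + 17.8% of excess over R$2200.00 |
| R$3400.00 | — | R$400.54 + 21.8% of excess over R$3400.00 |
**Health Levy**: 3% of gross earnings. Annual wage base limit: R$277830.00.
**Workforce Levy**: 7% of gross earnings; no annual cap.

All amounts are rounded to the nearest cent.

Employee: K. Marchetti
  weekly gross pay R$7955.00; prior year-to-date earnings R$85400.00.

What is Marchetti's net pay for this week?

Earnings Tax: taxable = R$7955.00
  R$400.54 + 21.8% × (R$7955.00 − R$3400.00) = R$400.54 + 21.8% × R$4555.00 = R$1393.53
Health Levy: 3% × R$7955.00 = R$238.65
Workforce Levy: 7% × R$7955.00 = R$556.85
Total withheld: R$1393.53 + R$238.65 + R$556.85 = R$2189.03
Net pay: R$7955.00 − R$2189.03 = R$5765.97

R$5765.97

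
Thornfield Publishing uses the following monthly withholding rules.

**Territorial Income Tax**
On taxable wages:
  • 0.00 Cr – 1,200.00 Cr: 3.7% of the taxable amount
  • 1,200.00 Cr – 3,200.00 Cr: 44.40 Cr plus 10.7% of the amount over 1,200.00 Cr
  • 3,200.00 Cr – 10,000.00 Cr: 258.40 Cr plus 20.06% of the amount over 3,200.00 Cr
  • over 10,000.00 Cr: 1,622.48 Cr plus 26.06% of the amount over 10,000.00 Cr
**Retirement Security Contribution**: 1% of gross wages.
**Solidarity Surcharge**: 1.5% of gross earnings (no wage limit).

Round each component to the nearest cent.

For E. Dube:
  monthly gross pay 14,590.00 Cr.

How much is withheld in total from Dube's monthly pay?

Territorial Income Tax: taxable = 14,590.00 Cr
  1,622.48 Cr + 26.06% × (14,590.00 Cr − 10,000.00 Cr) = 1,622.48 Cr + 26.06% × 4,590.00 Cr = 2,818.63 Cr
Retirement Security Contribution: 1% × 14,590.00 Cr = 145.90 Cr
Solidarity Surcharge: 1.5% × 14,590.00 Cr = 218.85 Cr
Total: 2,818.63 Cr + 145.90 Cr + 218.85 Cr = 3,183.38 Cr

3,183.38 Cr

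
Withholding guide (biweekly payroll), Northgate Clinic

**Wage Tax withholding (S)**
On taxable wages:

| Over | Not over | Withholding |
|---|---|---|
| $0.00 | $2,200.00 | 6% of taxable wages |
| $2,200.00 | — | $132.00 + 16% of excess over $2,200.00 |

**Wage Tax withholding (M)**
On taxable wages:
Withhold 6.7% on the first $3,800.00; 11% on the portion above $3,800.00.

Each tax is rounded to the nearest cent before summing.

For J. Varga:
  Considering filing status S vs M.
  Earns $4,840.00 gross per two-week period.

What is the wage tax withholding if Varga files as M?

Wage Tax (M): taxable = $4,840.00
  $254.60 + 11% × ($4,840.00 − $3,800.00) = $254.60 + 11% × $1,040.00 = $369.00

$369.00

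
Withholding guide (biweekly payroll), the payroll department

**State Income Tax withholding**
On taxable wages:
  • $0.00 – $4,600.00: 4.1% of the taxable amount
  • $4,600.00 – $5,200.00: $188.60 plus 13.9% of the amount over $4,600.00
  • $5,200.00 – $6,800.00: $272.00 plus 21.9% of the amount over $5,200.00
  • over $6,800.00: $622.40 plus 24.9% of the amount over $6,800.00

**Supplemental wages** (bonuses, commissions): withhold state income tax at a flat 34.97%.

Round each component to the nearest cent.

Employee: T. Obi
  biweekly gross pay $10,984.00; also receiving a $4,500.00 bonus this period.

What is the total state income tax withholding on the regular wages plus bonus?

$3,237.87

State Income Tax: taxable = $10,984.00
  $622.40 + 24.9% × ($10,984.00 − $6,800.00) = $622.40 + 24.9% × $4,184.00 = $1,664.22
Supplemental (34.97% flat on bonus): 34.97% × $4,500.00 = $1,573.65
Total state income tax: $1,664.22 + $1,573.65 = $3,237.87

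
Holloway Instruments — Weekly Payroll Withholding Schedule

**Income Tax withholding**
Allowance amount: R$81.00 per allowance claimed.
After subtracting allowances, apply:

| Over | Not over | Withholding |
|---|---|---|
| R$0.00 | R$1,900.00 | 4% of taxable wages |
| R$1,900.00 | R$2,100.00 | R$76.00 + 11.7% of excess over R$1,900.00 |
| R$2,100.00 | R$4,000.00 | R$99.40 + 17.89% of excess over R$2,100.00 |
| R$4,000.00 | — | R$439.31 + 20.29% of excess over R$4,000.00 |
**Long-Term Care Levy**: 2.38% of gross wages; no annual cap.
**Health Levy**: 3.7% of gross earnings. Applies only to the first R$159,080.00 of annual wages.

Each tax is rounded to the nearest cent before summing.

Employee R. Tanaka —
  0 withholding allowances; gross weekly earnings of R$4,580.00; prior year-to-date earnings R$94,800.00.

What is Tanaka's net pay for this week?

R$3,744.55

Income Tax: taxable = R$4,580.00
  R$439.31 + 20.29% × (R$4,580.00 − R$4,000.00) = R$439.31 + 20.29% × R$580.00 = R$556.99
Long-Term Care Levy: 2.38% × R$4,580.00 = R$109.00
Health Levy: 3.7% × R$4,580.00 = R$169.46
Total withheld: R$556.99 + R$109.00 + R$169.46 = R$835.45
Net pay: R$4,580.00 − R$835.45 = R$3,744.55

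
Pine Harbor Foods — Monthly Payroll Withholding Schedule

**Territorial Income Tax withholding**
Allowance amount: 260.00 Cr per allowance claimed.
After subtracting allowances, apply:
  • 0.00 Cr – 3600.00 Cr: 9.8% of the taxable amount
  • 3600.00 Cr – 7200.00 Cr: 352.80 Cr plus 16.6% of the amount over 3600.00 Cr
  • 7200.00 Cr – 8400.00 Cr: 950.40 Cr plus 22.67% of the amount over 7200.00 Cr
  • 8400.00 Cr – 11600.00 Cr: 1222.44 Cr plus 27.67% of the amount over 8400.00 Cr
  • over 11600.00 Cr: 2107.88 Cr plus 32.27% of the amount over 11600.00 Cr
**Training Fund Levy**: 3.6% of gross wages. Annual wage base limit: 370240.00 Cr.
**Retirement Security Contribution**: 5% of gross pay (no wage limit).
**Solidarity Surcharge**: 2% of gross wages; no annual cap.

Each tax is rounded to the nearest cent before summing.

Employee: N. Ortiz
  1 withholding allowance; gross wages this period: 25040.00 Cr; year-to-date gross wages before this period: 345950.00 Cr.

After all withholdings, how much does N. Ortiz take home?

Territorial Income Tax: taxable = 25040.00 Cr − 1×260.00 Cr = 24780.00 Cr
  2107.88 Cr + 32.27% × (24780.00 Cr − 11600.00 Cr) = 2107.88 Cr + 32.27% × 13180.00 Cr = 6361.07 Cr
Training Fund Levy: cap 370240.00 Cr − YTD 345950.00 Cr = 24290.00 Cr subject; 3.6% × 24290.00 Cr = 874.44 Cr
Retirement Security Contribution: 5% × 25040.00 Cr = 1252.00 Cr
Solidarity Surcharge: 2% × 25040.00 Cr = 500.80 Cr
Total withheld: 6361.07 Cr + 874.44 Cr + 1252.00 Cr + 500.80 Cr = 8988.31 Cr
Net pay: 25040.00 Cr − 8988.31 Cr = 16051.69 Cr

16051.69 Cr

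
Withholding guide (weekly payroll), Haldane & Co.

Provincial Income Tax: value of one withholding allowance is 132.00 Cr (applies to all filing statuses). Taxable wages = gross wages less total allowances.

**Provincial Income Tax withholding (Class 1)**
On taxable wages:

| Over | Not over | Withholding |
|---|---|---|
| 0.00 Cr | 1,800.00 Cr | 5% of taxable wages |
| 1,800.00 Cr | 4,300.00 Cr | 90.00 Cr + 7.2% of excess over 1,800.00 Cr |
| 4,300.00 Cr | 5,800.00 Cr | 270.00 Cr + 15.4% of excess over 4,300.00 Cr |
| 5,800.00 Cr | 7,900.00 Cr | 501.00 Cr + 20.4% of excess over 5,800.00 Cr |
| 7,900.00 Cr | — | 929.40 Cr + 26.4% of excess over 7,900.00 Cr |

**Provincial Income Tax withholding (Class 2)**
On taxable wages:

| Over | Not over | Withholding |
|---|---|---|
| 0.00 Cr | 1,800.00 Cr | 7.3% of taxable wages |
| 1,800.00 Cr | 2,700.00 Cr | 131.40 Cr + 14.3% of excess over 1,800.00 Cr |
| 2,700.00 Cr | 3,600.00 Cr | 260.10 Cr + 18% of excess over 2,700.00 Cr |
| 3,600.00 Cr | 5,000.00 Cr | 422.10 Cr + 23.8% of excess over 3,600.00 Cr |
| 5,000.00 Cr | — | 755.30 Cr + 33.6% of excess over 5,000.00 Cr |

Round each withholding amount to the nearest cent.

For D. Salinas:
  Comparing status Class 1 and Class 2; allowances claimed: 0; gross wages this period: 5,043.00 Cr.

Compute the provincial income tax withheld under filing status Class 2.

769.75 Cr

Provincial Income Tax (Class 2): taxable = 5,043.00 Cr
  755.30 Cr + 33.6% × (5,043.00 Cr − 5,000.00 Cr) = 755.30 Cr + 33.6% × 43.00 Cr = 769.75 Cr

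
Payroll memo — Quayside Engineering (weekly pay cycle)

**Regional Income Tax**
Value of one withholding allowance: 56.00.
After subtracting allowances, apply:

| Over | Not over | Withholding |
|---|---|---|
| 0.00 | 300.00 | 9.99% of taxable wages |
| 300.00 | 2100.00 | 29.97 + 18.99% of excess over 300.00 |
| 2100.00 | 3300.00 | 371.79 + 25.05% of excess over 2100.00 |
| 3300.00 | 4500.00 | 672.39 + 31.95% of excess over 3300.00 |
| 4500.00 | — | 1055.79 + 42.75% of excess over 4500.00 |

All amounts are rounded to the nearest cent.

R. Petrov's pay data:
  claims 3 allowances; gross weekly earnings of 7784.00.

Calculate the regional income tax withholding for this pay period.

2387.88

Regional Income Tax: taxable = 7784.00 − 3×56.00 = 7616.00
  1055.79 + 42.75% × (7616.00 − 4500.00) = 1055.79 + 42.75% × 3116.00 = 2387.88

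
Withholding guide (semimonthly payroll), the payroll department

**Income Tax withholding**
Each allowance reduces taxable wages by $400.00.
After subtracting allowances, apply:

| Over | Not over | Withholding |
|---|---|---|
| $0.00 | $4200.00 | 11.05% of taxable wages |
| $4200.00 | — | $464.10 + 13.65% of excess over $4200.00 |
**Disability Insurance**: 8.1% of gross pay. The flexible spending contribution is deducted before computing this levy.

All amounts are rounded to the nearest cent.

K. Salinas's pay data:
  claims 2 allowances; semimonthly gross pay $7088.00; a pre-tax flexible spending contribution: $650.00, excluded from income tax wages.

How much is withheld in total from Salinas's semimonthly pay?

Income Tax: taxable = $7088.00 − $650.00 − 2×$400.00 = $5638.00
  $464.10 + 13.65% × ($5638.00 − $4200.00) = $464.10 + 13.65% × $1438.00 = $660.39
Disability Insurance: 8.1% × $6438.00 = $521.48
Total: $660.39 + $521.48 = $1181.87

$1181.87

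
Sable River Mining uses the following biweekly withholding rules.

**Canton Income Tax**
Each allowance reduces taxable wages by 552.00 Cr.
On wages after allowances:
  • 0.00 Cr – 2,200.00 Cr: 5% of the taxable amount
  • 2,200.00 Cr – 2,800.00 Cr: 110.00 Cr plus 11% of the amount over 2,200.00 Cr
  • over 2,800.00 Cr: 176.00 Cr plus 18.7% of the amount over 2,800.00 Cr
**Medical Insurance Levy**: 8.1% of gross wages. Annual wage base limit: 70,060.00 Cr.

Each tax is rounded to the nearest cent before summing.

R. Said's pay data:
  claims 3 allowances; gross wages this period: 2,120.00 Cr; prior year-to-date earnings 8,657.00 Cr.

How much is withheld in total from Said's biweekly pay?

194.92 Cr

Canton Income Tax: taxable = 2,120.00 Cr − 3×552.00 Cr = 464.00 Cr
  5% × 464.00 Cr = 23.20 Cr
Medical Insurance Levy: 8.1% × 2,120.00 Cr = 171.72 Cr
Total: 23.20 Cr + 171.72 Cr = 194.92 Cr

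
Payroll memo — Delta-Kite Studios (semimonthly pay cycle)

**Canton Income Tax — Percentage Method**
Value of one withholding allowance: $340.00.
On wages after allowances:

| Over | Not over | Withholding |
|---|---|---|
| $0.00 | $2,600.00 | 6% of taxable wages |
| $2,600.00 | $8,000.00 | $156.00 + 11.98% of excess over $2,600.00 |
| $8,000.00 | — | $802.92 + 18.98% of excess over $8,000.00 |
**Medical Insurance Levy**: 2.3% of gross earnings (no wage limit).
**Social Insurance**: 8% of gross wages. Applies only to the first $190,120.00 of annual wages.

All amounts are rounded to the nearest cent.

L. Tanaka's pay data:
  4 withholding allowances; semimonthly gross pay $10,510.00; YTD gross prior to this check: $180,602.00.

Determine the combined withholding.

$2,024.36

Canton Income Tax: taxable = $10,510.00 − 4×$340.00 = $9,150.00
  $802.92 + 18.98% × ($9,150.00 − $8,000.00) = $802.92 + 18.98% × $1,150.00 = $1,021.19
Medical Insurance Levy: 2.3% × $10,510.00 = $241.73
Social Insurance: cap $190,120.00 − YTD $180,602.00 = $9,518.00 subject; 8% × $9,518.00 = $761.44
Total: $1,021.19 + $241.73 + $761.44 = $2,024.36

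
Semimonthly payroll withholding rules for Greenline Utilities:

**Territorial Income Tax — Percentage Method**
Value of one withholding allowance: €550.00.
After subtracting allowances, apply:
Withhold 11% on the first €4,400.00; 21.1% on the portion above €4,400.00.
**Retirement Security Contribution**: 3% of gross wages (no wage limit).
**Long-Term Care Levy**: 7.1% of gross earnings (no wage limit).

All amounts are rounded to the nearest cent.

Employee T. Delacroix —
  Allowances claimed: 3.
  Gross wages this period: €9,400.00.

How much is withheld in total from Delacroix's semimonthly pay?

€2,140.25

Territorial Income Tax: taxable = €9,400.00 − 3×€550.00 = €7,750.00
  €484.00 + 21.1% × (€7,750.00 − €4,400.00) = €484.00 + 21.1% × €3,350.00 = €1,190.85
Retirement Security Contribution: 3% × €9,400.00 = €282.00
Long-Term Care Levy: 7.1% × €9,400.00 = €667.40
Total: €1,190.85 + €282.00 + €667.40 = €2,140.25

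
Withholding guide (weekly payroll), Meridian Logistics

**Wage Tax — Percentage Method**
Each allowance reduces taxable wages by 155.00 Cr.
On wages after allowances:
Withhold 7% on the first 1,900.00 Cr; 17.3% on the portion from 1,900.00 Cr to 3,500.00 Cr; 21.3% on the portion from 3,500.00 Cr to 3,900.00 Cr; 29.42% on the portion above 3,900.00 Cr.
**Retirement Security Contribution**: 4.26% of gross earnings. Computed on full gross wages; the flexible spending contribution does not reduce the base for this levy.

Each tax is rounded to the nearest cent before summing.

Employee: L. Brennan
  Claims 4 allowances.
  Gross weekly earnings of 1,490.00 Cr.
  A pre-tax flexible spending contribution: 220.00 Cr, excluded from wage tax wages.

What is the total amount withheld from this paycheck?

108.97 Cr

Wage Tax: taxable = 1,490.00 Cr − 220.00 Cr − 4×155.00 Cr = 650.00 Cr
  7% × 650.00 Cr = 45.50 Cr
Retirement Security Contribution: 4.26% × 1,490.00 Cr = 63.47 Cr
Total: 45.50 Cr + 63.47 Cr = 108.97 Cr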